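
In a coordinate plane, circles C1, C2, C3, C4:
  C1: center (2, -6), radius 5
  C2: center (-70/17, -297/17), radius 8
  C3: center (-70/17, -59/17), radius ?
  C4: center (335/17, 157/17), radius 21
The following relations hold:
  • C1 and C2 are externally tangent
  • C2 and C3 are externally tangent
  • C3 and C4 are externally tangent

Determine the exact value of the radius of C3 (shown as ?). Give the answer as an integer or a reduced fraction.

1. [ext C2·C3]  r_C3² + 16r_C3 − 132 = 0  ⇒  r_C3 = 6 (r>0 drops 1)
2. [ext C3·C4]  r_C3² + 42r_C3 − 288 = 0  ⇒  r_C3 = 6 (r>0 drops 1)

6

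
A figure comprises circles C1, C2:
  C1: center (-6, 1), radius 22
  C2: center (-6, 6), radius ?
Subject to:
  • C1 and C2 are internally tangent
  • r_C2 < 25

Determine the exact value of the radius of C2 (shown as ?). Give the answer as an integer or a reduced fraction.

1. [int C1,C2]  r_C2² − 44r_C2 + 459 = 0  ⇒  r_C2 = 17 or 27
2. given r_C2 < 25: keep 17

17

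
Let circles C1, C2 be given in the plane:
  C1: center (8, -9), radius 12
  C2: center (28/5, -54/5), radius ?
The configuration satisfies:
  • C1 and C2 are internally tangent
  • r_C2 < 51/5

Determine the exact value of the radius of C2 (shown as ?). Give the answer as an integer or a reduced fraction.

1. [int C1,C2]  r_C2² − 24r_C2 + 135 = 0  ⇒  r_C2 = 9 or 15
2. given r_C2 < 51/5: keep 9

9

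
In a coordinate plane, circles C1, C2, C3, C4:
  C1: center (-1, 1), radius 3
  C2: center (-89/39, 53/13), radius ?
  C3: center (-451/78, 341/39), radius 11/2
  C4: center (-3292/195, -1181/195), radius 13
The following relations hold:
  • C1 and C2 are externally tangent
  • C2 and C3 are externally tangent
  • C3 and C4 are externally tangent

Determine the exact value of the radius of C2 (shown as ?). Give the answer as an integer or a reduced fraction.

1. [ext C1·C2]  r_C2² + 6r_C2 − 19/9 = 0  ⇒  r_C2 = 1/3 (r>0 drops 1)
2. [ext C2·C3]  r_C2² + 11r_C2 − 34/9 = 0  ⇒  r_C2 = 1/3 (r>0 drops 1)

1/3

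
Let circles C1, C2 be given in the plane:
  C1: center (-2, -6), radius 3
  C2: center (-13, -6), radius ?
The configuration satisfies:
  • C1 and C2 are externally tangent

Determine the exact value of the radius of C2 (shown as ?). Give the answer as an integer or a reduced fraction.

8

1. [ext C1·C2]  r_C2² + 6r_C2 − 112 = 0  ⇒  r_C2 = 8 (r>0 drops 1)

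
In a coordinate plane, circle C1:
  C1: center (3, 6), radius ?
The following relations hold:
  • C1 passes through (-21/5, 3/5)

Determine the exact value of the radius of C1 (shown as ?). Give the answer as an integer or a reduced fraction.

9

1. [C1∋P]  r_C1² − 81 = 0  ⇒  r_C1 = 9 (r>0 drops 1)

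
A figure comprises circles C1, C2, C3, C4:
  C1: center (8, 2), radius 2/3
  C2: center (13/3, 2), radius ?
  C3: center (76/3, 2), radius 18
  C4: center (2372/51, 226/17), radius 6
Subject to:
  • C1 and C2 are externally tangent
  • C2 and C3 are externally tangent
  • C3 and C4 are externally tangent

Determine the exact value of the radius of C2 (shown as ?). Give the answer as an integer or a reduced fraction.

1. [ext C1·C2]  r_C2² + (4/3)r_C2 − 13 = 0  ⇒  r_C2 = 3 (r>0 drops 1)
2. [ext C2·C3]  r_C2² + 36r_C2 − 117 = 0  ⇒  r_C2 = 3 (r>0 drops 1)

3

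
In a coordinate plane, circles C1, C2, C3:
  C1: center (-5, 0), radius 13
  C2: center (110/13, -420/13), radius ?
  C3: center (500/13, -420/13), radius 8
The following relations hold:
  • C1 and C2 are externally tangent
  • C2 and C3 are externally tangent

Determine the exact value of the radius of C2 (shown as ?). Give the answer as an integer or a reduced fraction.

22

1. [ext C1·C2]  r_C2² + 26r_C2 − 1056 = 0  ⇒  r_C2 = 22 (r>0 drops 1)
2. [ext C2·C3]  r_C2² + 16r_C2 − 836 = 0  ⇒  r_C2 = 22 (r>0 drops 1)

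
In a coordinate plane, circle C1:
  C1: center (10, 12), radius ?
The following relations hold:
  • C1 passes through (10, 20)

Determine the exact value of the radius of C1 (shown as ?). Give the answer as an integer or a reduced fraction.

8

1. [C1∋P]  r_C1² − 64 = 0  ⇒  r_C1 = 8 (r>0 drops 1)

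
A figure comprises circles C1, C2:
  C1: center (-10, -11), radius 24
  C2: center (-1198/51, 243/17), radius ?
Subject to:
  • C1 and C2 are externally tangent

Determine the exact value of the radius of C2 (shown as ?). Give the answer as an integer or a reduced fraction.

14/3

1. [ext C1·C2]  r_C2² + 48r_C2 − 2212/9 = 0  ⇒  r_C2 = 14/3 (r>0 drops 1)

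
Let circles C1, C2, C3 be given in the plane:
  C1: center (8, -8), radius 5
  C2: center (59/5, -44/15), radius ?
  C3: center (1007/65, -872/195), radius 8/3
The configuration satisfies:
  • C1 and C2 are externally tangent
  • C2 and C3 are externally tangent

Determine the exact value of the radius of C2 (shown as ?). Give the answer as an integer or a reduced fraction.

4/3

1. [ext C1·C2]  r_C2² + 10r_C2 − 136/9 = 0  ⇒  r_C2 = 4/3 (r>0 drops 1)
2. [ext C2·C3]  r_C2² + (16/3)r_C2 − 80/9 = 0  ⇒  r_C2 = 4/3 (r>0 drops 1)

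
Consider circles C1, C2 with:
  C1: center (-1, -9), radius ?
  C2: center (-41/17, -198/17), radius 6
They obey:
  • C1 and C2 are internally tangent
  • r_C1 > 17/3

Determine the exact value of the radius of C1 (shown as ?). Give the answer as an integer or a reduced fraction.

1. [int C1,C2]  r_C1² − 12r_C1 + 27 = 0  ⇒  r_C1 = 3 or 9
2. given r_C1 > 17/3: keep 9

9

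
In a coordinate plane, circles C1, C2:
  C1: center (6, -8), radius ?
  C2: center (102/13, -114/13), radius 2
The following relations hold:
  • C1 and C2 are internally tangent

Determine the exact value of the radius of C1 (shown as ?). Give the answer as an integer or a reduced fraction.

1. [int C1,C2]  r_C1² − 4r_C1 = 0  ⇒  r_C1 = 4 (r>0 drops 1)

4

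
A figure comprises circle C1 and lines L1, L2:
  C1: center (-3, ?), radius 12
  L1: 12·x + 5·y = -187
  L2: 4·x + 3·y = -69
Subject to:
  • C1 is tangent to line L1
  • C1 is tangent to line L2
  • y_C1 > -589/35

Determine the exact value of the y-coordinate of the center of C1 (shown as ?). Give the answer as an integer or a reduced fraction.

1. [C1‖L1]  y_C1² + (302/5)y_C1 − 307/5 = 0  ⇒  y_C1 = -307/5 or 1
2. [C1‖L2]  y_C1² + 38y_C1 − 39 = 0  ⇒  y_C1 = -39 or 1

1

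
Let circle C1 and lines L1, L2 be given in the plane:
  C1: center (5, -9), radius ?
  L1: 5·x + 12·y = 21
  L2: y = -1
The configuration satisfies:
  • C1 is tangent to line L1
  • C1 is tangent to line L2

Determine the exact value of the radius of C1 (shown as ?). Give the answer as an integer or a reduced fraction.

1. [C1‖L1]  r_C1² − 64 = 0  ⇒  r_C1 = 8 (r>0 drops 1)
2. [C1‖L2]  r_C1² − 64 = 0  ⇒  r_C1 = 8 (r>0 drops 1)

8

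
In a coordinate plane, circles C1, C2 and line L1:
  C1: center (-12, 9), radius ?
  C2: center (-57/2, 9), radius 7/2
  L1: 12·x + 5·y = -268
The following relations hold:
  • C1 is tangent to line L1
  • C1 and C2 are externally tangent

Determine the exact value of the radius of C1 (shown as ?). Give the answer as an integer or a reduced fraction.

13

1. [C1‖L1]  r_C1² − 169 = 0  ⇒  r_C1 = 13 (r>0 drops 1)
2. [ext C1·C2]  r_C1² + 7r_C1 − 260 = 0  ⇒  r_C1 = 13 (r>0 drops 1)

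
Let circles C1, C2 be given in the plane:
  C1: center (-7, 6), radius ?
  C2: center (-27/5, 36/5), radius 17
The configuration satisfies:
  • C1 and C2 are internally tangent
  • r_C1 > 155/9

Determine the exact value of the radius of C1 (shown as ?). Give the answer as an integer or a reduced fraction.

1. [int C1,C2]  r_C1² − 34r_C1 + 285 = 0  ⇒  r_C1 = 15 or 19
2. given r_C1 > 155/9: keep 19

19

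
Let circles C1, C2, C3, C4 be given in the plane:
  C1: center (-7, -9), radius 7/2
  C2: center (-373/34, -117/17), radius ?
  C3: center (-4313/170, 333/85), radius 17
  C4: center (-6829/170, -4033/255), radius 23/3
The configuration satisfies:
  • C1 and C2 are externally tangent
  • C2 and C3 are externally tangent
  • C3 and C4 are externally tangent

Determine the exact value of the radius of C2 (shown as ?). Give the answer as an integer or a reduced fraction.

1. [ext C1·C2]  r_C2² + 7r_C2 − 8 = 0  ⇒  r_C2 = 1 (r>0 drops 1)
2. [ext C2·C3]  r_C2² + 34r_C2 − 35 = 0  ⇒  r_C2 = 1 (r>0 drops 1)

1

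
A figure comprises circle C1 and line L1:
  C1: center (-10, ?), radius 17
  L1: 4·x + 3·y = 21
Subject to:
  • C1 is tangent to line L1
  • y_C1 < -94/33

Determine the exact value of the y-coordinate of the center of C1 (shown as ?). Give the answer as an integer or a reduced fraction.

-8

1. [C1‖L1]  y_C1² − (122/3)y_C1 − 1168/3 = 0  ⇒  y_C1 = -8 or 146/3
2. given y_C1 < -94/33: keep -8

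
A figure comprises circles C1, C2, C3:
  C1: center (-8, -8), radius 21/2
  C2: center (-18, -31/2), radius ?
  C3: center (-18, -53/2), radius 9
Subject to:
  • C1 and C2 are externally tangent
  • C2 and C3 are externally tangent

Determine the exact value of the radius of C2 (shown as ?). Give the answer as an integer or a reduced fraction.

1. [ext C1·C2]  r_C2² + 21r_C2 − 46 = 0  ⇒  r_C2 = 2 (r>0 drops 1)
2. [ext C2·C3]  r_C2² + 18r_C2 − 40 = 0  ⇒  r_C2 = 2 (r>0 drops 1)

2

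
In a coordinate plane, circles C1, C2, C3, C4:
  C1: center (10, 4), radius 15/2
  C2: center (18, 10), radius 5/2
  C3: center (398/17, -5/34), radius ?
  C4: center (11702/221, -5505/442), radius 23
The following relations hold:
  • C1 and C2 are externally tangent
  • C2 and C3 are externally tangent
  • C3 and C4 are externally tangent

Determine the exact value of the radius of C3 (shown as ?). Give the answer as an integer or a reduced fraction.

1. [ext C2·C3]  r_C3² + 5r_C3 − 126 = 0  ⇒  r_C3 = 9 (r>0 drops 1)
2. [ext C3·C4]  r_C3² + 46r_C3 − 495 = 0  ⇒  r_C3 = 9 (r>0 drops 1)

9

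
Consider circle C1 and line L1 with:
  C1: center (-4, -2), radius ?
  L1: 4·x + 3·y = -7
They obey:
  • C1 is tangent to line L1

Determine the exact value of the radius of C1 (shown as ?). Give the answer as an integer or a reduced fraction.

1. [C1‖L1]  r_C1² − 9 = 0  ⇒  r_C1 = 3 (r>0 drops 1)

3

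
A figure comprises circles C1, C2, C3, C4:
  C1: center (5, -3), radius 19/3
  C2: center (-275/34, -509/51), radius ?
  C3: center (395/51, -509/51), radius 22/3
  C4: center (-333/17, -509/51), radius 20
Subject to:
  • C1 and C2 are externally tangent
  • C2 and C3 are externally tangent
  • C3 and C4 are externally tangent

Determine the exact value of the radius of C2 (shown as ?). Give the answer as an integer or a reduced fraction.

1. [ext C1·C2]  r_C2² + (38/3)r_C2 − 2159/12 = 0  ⇒  r_C2 = 17/2 (r>0 drops 1)
2. [ext C2·C3]  r_C2² + (44/3)r_C2 − 2363/12 = 0  ⇒  r_C2 = 17/2 (r>0 drops 1)

17/2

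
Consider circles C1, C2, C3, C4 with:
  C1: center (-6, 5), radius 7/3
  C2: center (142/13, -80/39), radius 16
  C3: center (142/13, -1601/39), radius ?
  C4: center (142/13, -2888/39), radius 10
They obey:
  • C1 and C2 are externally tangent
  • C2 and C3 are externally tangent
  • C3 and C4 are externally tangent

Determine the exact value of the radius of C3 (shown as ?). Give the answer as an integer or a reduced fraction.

23

1. [ext C2·C3]  r_C3² + 32r_C3 − 1265 = 0  ⇒  r_C3 = 23 (r>0 drops 1)
2. [ext C3·C4]  r_C3² + 20r_C3 − 989 = 0  ⇒  r_C3 = 23 (r>0 drops 1)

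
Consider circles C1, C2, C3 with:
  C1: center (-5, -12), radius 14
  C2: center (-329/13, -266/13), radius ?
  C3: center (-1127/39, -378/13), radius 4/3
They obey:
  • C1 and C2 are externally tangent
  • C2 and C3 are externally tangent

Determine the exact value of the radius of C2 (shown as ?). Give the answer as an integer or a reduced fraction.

8

1. [ext C1·C2]  r_C2² + 28r_C2 − 288 = 0  ⇒  r_C2 = 8 (r>0 drops 1)
2. [ext C2·C3]  r_C2² + (8/3)r_C2 − 256/3 = 0  ⇒  r_C2 = 8 (r>0 drops 1)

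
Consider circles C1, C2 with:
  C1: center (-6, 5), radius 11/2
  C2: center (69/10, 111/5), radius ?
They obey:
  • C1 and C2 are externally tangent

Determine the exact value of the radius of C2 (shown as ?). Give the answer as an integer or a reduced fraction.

16

1. [ext C1·C2]  r_C2² + 11r_C2 − 432 = 0  ⇒  r_C2 = 16 (r>0 drops 1)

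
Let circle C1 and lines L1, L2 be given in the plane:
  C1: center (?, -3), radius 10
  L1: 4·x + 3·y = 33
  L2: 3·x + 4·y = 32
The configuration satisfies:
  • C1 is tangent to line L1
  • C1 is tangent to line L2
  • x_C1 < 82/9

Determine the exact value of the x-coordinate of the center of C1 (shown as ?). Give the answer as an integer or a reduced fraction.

1. [C1‖L1]  x_C1² − 21x_C1 − 46 = 0  ⇒  x_C1 = -2 or 23
2. [C1‖L2]  x_C1² − (88/3)x_C1 − 188/3 = 0  ⇒  x_C1 = -2 or 94/3

-2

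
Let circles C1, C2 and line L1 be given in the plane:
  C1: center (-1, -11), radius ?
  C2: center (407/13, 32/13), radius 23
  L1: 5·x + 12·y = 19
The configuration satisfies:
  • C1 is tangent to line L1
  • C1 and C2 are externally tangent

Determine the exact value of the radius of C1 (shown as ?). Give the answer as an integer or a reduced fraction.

1. [C1‖L1]  r_C1² − 144 = 0  ⇒  r_C1 = 12 (r>0 drops 1)
2. [ext C1·C2]  r_C1² + 46r_C1 − 696 = 0  ⇒  r_C1 = 12 (r>0 drops 1)

12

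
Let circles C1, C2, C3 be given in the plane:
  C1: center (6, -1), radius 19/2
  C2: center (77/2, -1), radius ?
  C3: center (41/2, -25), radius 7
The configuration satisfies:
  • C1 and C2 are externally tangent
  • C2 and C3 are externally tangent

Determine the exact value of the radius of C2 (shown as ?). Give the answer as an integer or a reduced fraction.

23

1. [ext C1·C2]  r_C2² + 19r_C2 − 966 = 0  ⇒  r_C2 = 23 (r>0 drops 1)
2. [ext C2·C3]  r_C2² + 14r_C2 − 851 = 0  ⇒  r_C2 = 23 (r>0 drops 1)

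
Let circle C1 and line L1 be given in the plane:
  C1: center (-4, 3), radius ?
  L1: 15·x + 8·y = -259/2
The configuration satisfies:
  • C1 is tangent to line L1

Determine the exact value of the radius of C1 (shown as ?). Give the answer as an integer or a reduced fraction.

11/2

1. [C1‖L1]  r_C1² − 121/4 = 0  ⇒  r_C1 = 11/2 (r>0 drops 1)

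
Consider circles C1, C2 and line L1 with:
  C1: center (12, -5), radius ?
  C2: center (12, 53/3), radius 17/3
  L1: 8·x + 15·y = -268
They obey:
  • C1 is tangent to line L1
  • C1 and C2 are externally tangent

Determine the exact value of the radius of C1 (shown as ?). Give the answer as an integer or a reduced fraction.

1. [C1‖L1]  r_C1² − 289 = 0  ⇒  r_C1 = 17 (r>0 drops 1)
2. [ext C1·C2]  r_C1² + (34/3)r_C1 − 1445/3 = 0  ⇒  r_C1 = 17 (r>0 drops 1)

17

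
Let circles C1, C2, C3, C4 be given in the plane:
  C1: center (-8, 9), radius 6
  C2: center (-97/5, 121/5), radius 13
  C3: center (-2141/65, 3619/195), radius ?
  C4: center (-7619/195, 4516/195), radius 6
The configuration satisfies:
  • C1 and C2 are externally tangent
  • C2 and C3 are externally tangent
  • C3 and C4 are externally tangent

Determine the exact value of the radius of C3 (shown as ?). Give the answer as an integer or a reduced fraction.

1. [ext C2·C3]  r_C3² + 26r_C3 − 415/9 = 0  ⇒  r_C3 = 5/3 (r>0 drops 1)
2. [ext C3·C4]  r_C3² + 12r_C3 − 205/9 = 0  ⇒  r_C3 = 5/3 (r>0 drops 1)

5/3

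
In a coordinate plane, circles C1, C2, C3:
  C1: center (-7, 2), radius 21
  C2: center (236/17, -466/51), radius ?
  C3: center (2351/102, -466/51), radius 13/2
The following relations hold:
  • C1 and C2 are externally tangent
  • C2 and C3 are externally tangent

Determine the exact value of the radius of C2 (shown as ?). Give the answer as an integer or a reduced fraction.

8/3

1. [ext C1·C2]  r_C2² + 42r_C2 − 1072/9 = 0  ⇒  r_C2 = 8/3 (r>0 drops 1)
2. [ext C2·C3]  r_C2² + 13r_C2 − 376/9 = 0  ⇒  r_C2 = 8/3 (r>0 drops 1)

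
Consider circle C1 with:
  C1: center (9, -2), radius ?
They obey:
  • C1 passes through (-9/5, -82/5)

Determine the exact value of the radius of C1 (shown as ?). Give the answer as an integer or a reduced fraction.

1. [C1∋P]  r_C1² − 324 = 0  ⇒  r_C1 = 18 (r>0 drops 1)

18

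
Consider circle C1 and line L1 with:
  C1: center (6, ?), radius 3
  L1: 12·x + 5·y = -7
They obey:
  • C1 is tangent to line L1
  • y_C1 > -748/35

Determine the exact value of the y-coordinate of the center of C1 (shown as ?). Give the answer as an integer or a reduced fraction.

1. [C1‖L1]  y_C1² + (158/5)y_C1 + 944/5 = 0  ⇒  y_C1 = -118/5 or -8
2. given y_C1 > -748/35: keep -8

-8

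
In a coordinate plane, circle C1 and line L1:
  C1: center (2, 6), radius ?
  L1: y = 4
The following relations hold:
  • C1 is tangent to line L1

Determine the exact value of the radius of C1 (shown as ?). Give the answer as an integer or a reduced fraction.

2

1. [C1‖L1]  r_C1² − 4 = 0  ⇒  r_C1 = 2 (r>0 drops 1)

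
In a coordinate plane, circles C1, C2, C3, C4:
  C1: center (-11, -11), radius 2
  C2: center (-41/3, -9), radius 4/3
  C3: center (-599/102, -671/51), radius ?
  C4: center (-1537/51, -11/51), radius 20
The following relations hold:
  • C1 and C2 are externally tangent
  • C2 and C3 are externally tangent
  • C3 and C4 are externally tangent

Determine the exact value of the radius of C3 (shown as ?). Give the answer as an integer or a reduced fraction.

1. [ext C2·C3]  r_C3² + (8/3)r_C3 − 305/4 = 0  ⇒  r_C3 = 15/2 (r>0 drops 1)
2. [ext C3·C4]  r_C3² + 40r_C3 − 1425/4 = 0  ⇒  r_C3 = 15/2 (r>0 drops 1)

15/2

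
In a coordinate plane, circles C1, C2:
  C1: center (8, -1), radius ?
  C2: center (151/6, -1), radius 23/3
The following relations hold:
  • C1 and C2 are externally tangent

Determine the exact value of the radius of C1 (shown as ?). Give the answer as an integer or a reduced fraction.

1. [ext C1·C2]  r_C1² + (46/3)r_C1 − 2831/12 = 0  ⇒  r_C1 = 19/2 (r>0 drops 1)

19/2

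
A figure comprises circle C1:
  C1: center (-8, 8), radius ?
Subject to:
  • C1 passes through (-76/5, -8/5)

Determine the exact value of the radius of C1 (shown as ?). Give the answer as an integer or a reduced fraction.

1. [C1∋P]  r_C1² − 144 = 0  ⇒  r_C1 = 12 (r>0 drops 1)

12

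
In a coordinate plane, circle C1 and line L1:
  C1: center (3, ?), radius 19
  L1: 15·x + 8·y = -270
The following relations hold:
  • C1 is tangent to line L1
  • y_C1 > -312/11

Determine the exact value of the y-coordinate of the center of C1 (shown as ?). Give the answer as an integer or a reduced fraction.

1. [C1‖L1]  y_C1² + (315/4)y_C1 − 319/4 = 0  ⇒  y_C1 = -319/4 or 1
2. given y_C1 > -312/11: keep 1

1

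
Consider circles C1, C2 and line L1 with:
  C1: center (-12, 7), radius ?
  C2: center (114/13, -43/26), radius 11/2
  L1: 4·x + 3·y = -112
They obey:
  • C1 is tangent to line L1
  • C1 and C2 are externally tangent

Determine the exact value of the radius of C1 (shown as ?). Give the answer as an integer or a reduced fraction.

17

1. [C1‖L1]  r_C1² − 289 = 0  ⇒  r_C1 = 17 (r>0 drops 1)
2. [ext C1·C2]  r_C1² + 11r_C1 − 476 = 0  ⇒  r_C1 = 17 (r>0 drops 1)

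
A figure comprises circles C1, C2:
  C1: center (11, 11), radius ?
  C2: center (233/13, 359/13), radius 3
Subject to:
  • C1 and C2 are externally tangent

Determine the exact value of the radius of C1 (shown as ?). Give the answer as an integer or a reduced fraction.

1. [ext C1·C2]  r_C1² + 6r_C1 − 315 = 0  ⇒  r_C1 = 15 (r>0 drops 1)

15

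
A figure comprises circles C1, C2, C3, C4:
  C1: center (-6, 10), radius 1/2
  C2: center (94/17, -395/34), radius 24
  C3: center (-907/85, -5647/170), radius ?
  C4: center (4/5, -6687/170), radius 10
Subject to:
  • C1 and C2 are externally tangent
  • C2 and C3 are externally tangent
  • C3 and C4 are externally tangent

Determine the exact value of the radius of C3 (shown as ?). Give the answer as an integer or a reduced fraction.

1. [ext C2·C3]  r_C3² + 48r_C3 − 153 = 0  ⇒  r_C3 = 3 (r>0 drops 1)
2. [ext C3·C4]  r_C3² + 20r_C3 − 69 = 0  ⇒  r_C3 = 3 (r>0 drops 1)

3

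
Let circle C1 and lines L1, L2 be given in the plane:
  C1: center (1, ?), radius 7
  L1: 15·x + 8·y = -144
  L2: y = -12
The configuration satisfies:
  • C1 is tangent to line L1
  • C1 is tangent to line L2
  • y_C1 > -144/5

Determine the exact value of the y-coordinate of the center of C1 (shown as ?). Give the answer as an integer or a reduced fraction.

1. [C1‖L1]  y_C1² + (159/4)y_C1 + 695/4 = 0  ⇒  y_C1 = -139/4 or -5
2. [C1‖L2]  y_C1² + 24y_C1 + 95 = 0  ⇒  y_C1 = -19 or -5

-5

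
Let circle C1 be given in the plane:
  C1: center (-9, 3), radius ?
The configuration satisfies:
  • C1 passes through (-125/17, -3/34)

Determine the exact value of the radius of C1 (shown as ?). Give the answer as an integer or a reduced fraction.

1. [C1∋P]  r_C1² − 49/4 = 0  ⇒  r_C1 = 7/2 (r>0 drops 1)

7/2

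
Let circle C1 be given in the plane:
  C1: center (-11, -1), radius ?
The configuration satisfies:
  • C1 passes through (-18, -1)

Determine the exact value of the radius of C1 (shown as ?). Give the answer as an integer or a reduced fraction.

7

1. [C1∋P]  r_C1² − 49 = 0  ⇒  r_C1 = 7 (r>0 drops 1)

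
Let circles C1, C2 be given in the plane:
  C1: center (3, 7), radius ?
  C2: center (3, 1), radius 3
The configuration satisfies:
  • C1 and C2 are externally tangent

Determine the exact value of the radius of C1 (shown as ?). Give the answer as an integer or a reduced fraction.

3

1. [ext C1·C2]  r_C1² + 6r_C1 − 27 = 0  ⇒  r_C1 = 3 (r>0 drops 1)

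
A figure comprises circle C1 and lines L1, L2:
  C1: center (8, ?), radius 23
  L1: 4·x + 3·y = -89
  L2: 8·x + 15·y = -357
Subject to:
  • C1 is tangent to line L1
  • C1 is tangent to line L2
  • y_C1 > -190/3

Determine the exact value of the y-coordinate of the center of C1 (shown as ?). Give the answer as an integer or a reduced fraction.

1. [C1‖L1]  y_C1² + (242/3)y_C1 + 472/3 = 0  ⇒  y_C1 = -236/3 or -2
2. [C1‖L2]  y_C1² + (842/15)y_C1 + 1624/15 = 0  ⇒  y_C1 = -812/15 or -2

-2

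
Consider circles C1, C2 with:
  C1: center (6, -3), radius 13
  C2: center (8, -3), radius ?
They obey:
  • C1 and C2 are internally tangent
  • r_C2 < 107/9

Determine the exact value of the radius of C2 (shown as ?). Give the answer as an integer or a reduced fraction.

11

1. [int C1,C2]  r_C2² − 26r_C2 + 165 = 0  ⇒  r_C2 = 11 or 15
2. given r_C2 < 107/9: keep 11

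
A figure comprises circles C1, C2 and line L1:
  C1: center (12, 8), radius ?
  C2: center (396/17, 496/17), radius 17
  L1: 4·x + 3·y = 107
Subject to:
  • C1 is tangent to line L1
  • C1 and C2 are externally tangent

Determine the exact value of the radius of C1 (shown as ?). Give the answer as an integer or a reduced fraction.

1. [C1‖L1]  r_C1² − 49 = 0  ⇒  r_C1 = 7 (r>0 drops 1)
2. [ext C1·C2]  r_C1² + 34r_C1 − 287 = 0  ⇒  r_C1 = 7 (r>0 drops 1)

7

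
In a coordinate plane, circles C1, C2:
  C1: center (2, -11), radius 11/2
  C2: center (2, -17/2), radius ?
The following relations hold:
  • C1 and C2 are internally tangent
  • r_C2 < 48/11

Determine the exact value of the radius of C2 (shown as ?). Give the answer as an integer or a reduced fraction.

3

1. [int C1,C2]  r_C2² − 11r_C2 + 24 = 0  ⇒  r_C2 = 3 or 8
2. given r_C2 < 48/11: keep 3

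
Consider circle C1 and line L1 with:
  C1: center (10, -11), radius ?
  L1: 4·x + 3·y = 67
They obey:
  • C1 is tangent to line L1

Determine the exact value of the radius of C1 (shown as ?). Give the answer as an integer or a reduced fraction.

1. [C1‖L1]  r_C1² − 144 = 0  ⇒  r_C1 = 12 (r>0 drops 1)

12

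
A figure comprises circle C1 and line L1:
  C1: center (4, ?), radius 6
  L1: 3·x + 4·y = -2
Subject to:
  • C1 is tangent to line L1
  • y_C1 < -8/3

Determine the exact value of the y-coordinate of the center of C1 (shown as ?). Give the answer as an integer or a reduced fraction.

1. [C1‖L1]  y_C1² + 7y_C1 − 44 = 0  ⇒  y_C1 = -11 or 4
2. given y_C1 < -8/3: keep -11

-11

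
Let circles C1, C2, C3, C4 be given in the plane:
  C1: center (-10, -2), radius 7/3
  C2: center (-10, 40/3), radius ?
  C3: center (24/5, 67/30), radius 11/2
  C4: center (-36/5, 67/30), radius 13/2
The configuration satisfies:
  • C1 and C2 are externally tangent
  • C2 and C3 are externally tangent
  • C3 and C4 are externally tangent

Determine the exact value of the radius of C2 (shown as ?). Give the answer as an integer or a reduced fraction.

13

1. [ext C1·C2]  r_C2² + (14/3)r_C2 − 689/3 = 0  ⇒  r_C2 = 13 (r>0 drops 1)
2. [ext C2·C3]  r_C2² + 11r_C2 − 312 = 0  ⇒  r_C2 = 13 (r>0 drops 1)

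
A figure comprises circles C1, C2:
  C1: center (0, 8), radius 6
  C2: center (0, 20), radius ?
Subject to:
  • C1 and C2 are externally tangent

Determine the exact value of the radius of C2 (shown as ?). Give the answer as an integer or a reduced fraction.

6

1. [ext C1·C2]  r_C2² + 12r_C2 − 108 = 0  ⇒  r_C2 = 6 (r>0 drops 1)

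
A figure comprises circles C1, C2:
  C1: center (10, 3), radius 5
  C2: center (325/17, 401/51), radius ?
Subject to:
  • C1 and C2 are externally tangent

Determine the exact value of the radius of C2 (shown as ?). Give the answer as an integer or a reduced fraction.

1. [ext C1·C2]  r_C2² + 10r_C2 − 736/9 = 0  ⇒  r_C2 = 16/3 (r>0 drops 1)

16/3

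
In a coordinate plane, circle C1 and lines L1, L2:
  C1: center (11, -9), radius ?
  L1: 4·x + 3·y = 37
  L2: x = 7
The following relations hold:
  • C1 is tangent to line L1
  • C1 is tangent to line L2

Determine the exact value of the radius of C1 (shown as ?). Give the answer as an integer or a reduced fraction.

1. [C1‖L1]  r_C1² − 16 = 0  ⇒  r_C1 = 4 (r>0 drops 1)
2. [C1‖L2]  r_C1² − 16 = 0  ⇒  r_C1 = 4 (r>0 drops 1)

4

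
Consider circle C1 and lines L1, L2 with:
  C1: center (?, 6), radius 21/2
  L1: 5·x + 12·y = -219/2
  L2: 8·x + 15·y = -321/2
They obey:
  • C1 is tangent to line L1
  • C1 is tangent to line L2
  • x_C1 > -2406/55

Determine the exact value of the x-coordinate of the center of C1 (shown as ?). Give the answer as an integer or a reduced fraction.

-9

1. [C1‖L1]  x_C1² + (363/5)x_C1 + 2862/5 = 0  ⇒  x_C1 = -318/5 or -9
2. [C1‖L2]  x_C1² + (501/8)x_C1 + 3861/8 = 0  ⇒  x_C1 = -429/8 or -9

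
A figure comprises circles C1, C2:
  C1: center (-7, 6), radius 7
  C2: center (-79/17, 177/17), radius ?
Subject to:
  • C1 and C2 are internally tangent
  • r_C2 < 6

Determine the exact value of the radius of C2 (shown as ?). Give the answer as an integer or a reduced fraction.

2

1. [int C1,C2]  r_C2² − 14r_C2 + 24 = 0  ⇒  r_C2 = 2 or 12
2. given r_C2 < 6: keep 2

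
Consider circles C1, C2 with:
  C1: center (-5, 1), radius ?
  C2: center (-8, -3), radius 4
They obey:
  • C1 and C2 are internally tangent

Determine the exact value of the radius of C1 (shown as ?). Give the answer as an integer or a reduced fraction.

1. [int C1,C2]  r_C1² − 8r_C1 − 9 = 0  ⇒  r_C1 = 9 (r>0 drops 1)

9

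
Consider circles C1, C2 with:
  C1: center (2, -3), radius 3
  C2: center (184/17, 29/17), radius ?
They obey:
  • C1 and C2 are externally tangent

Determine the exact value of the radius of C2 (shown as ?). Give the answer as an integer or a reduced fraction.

1. [ext C1·C2]  r_C2² + 6r_C2 − 91 = 0  ⇒  r_C2 = 7 (r>0 drops 1)

7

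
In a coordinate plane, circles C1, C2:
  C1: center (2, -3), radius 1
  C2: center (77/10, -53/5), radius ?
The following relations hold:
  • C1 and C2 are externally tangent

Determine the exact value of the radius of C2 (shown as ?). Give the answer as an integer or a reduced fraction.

1. [ext C1·C2]  r_C2² + 2r_C2 − 357/4 = 0  ⇒  r_C2 = 17/2 (r>0 drops 1)

17/2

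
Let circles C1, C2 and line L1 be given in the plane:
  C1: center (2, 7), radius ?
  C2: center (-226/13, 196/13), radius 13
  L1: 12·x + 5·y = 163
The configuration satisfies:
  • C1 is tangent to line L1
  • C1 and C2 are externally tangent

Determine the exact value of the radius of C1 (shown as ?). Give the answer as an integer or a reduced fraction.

1. [C1‖L1]  r_C1² − 64 = 0  ⇒  r_C1 = 8 (r>0 drops 1)
2. [ext C1·C2]  r_C1² + 26r_C1 − 272 = 0  ⇒  r_C1 = 8 (r>0 drops 1)

8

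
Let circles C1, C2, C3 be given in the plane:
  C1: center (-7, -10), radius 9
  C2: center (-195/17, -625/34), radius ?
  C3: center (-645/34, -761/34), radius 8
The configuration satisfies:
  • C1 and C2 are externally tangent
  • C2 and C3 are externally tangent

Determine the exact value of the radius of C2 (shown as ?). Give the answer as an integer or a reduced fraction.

1/2

1. [ext C1·C2]  r_C2² + 18r_C2 − 37/4 = 0  ⇒  r_C2 = 1/2 (r>0 drops 1)
2. [ext C2·C3]  r_C2² + 16r_C2 − 33/4 = 0  ⇒  r_C2 = 1/2 (r>0 drops 1)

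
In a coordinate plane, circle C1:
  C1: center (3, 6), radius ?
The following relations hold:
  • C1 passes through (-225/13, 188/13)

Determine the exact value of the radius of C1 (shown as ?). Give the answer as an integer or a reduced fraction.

1. [C1∋P]  r_C1² − 484 = 0  ⇒  r_C1 = 22 (r>0 drops 1)

22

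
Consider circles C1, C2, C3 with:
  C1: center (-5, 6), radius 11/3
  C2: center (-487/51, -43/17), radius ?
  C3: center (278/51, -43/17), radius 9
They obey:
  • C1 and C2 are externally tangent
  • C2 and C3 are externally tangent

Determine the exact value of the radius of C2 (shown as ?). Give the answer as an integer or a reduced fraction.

6

1. [ext C1·C2]  r_C2² + (22/3)r_C2 − 80 = 0  ⇒  r_C2 = 6 (r>0 drops 1)
2. [ext C2·C3]  r_C2² + 18r_C2 − 144 = 0  ⇒  r_C2 = 6 (r>0 drops 1)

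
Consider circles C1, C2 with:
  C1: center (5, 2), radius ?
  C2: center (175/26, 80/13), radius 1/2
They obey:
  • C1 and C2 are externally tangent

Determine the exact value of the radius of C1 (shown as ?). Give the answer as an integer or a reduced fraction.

4

1. [ext C1·C2]  r_C1² + 1r_C1 − 20 = 0  ⇒  r_C1 = 4 (r>0 drops 1)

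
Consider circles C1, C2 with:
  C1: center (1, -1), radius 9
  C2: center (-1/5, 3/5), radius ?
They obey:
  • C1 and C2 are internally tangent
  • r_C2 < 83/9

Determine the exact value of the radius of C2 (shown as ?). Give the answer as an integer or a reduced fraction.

1. [int C1,C2]  r_C2² − 18r_C2 + 77 = 0  ⇒  r_C2 = 7 or 11
2. given r_C2 < 83/9: keep 7

7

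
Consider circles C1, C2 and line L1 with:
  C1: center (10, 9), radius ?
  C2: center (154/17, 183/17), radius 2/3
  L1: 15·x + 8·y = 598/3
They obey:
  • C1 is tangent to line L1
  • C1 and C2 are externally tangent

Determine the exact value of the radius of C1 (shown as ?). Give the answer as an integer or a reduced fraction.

1. [C1‖L1]  r_C1² − 16/9 = 0  ⇒  r_C1 = 4/3 (r>0 drops 1)
2. [ext C1·C2]  r_C1² + (4/3)r_C1 − 32/9 = 0  ⇒  r_C1 = 4/3 (r>0 drops 1)

4/3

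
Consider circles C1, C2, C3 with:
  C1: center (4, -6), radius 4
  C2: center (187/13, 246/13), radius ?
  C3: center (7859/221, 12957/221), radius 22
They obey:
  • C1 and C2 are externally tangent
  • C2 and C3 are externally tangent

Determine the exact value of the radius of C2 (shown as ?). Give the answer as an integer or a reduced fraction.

1. [ext C1·C2]  r_C2² + 8r_C2 − 713 = 0  ⇒  r_C2 = 23 (r>0 drops 1)
2. [ext C2·C3]  r_C2² + 44r_C2 − 1541 = 0  ⇒  r_C2 = 23 (r>0 drops 1)

23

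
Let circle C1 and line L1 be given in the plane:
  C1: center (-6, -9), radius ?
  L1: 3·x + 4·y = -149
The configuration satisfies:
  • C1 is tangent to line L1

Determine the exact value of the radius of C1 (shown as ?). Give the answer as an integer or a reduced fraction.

1. [C1‖L1]  r_C1² − 361 = 0  ⇒  r_C1 = 19 (r>0 drops 1)

19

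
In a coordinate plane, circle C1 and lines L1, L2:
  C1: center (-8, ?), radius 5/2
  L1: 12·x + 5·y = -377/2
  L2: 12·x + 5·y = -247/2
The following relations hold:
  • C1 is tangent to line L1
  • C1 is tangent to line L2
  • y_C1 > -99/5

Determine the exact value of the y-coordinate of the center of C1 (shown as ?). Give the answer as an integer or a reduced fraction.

-12

1. [C1‖L1]  y_C1² + 37y_C1 + 300 = 0  ⇒  y_C1 = -25 or -12
2. [C1‖L2]  y_C1² + 11y_C1 − 12 = 0  ⇒  y_C1 = -12 or 1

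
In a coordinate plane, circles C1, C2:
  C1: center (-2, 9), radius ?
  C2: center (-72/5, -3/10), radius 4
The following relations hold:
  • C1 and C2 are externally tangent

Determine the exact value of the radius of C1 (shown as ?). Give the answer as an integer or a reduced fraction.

1. [ext C1·C2]  r_C1² + 8r_C1 − 897/4 = 0  ⇒  r_C1 = 23/2 (r>0 drops 1)

23/2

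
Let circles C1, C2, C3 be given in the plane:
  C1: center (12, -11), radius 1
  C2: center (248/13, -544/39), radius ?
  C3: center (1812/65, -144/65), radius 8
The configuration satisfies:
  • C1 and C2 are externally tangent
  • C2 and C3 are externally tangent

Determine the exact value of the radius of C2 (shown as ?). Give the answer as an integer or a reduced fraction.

1. [ext C1·C2]  r_C2² + 2r_C2 − 520/9 = 0  ⇒  r_C2 = 20/3 (r>0 drops 1)
2. [ext C2·C3]  r_C2² + 16r_C2 − 1360/9 = 0  ⇒  r_C2 = 20/3 (r>0 drops 1)

20/3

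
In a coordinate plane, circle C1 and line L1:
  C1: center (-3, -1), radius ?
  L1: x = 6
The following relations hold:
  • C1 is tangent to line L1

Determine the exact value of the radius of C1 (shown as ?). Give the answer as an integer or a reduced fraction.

1. [C1‖L1]  r_C1² − 81 = 0  ⇒  r_C1 = 9 (r>0 drops 1)

9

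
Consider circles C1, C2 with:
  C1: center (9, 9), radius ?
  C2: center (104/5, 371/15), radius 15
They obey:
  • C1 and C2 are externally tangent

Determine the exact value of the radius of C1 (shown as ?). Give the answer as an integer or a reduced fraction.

1. [ext C1·C2]  r_C1² + 30r_C1 − 1456/9 = 0  ⇒  r_C1 = 14/3 (r>0 drops 1)

14/3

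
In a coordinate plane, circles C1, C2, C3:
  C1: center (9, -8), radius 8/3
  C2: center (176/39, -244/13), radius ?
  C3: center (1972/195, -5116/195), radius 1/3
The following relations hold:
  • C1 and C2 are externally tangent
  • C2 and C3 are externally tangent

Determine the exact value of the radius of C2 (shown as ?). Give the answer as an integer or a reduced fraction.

9

1. [ext C1·C2]  r_C2² + (16/3)r_C2 − 129 = 0  ⇒  r_C2 = 9 (r>0 drops 1)
2. [ext C2·C3]  r_C2² + (2/3)r_C2 − 87 = 0  ⇒  r_C2 = 9 (r>0 drops 1)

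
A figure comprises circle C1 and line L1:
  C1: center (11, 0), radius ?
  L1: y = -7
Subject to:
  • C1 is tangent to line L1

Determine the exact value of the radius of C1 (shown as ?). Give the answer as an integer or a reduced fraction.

1. [C1‖L1]  r_C1² − 49 = 0  ⇒  r_C1 = 7 (r>0 drops 1)

7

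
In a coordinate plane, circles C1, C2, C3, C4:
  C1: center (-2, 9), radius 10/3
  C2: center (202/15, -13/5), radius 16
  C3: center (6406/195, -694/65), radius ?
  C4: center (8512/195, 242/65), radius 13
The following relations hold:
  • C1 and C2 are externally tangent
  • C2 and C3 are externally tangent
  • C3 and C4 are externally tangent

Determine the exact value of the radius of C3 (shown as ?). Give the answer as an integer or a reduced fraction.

5

1. [ext C2·C3]  r_C3² + 32r_C3 − 185 = 0  ⇒  r_C3 = 5 (r>0 drops 1)
2. [ext C3·C4]  r_C3² + 26r_C3 − 155 = 0  ⇒  r_C3 = 5 (r>0 drops 1)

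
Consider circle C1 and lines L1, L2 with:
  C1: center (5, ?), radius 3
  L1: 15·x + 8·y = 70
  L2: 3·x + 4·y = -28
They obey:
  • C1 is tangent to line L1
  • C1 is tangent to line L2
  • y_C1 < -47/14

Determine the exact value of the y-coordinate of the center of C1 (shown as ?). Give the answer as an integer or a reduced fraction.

-7

1. [C1‖L1]  y_C1² + (5/4)y_C1 − 161/4 = 0  ⇒  y_C1 = -7 or 23/4
2. [C1‖L2]  y_C1² + (43/2)y_C1 + 203/2 = 0  ⇒  y_C1 = -29/2 or -7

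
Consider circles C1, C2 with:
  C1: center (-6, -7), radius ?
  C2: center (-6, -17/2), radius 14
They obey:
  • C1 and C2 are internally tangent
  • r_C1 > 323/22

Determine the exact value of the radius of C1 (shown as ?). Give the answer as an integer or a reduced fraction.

1. [int C1,C2]  r_C1² − 28r_C1 + 775/4 = 0  ⇒  r_C1 = 25/2 or 31/2
2. given r_C1 > 323/22: keep 31/2

31/2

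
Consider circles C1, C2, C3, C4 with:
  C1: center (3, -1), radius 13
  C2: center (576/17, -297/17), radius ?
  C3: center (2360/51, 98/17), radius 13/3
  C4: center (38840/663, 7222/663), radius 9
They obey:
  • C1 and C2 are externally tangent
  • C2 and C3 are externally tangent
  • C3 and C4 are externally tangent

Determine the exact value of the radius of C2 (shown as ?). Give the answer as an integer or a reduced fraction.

1. [ext C1·C2]  r_C2² + 26r_C2 − 1056 = 0  ⇒  r_C2 = 22 (r>0 drops 1)
2. [ext C2·C3]  r_C2² + (26/3)r_C2 − 2024/3 = 0  ⇒  r_C2 = 22 (r>0 drops 1)

22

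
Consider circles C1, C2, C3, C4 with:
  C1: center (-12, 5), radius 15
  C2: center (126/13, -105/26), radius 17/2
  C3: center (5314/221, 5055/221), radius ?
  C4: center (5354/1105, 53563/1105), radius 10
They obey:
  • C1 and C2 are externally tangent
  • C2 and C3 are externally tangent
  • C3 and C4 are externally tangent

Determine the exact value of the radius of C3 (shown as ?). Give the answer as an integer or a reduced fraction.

1. [ext C2·C3]  r_C3² + 17r_C3 − 858 = 0  ⇒  r_C3 = 22 (r>0 drops 1)
2. [ext C3·C4]  r_C3² + 20r_C3 − 924 = 0  ⇒  r_C3 = 22 (r>0 drops 1)

22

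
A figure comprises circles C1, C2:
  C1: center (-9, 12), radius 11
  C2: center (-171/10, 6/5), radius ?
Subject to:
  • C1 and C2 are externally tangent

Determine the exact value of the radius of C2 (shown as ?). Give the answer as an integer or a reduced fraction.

5/2

1. [ext C1·C2]  r_C2² + 22r_C2 − 245/4 = 0  ⇒  r_C2 = 5/2 (r>0 drops 1)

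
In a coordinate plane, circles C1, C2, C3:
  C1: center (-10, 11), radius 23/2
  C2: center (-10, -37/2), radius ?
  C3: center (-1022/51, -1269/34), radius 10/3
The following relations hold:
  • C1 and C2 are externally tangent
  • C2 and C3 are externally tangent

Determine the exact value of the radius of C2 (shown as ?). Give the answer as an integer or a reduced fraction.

18

1. [ext C1·C2]  r_C2² + 23r_C2 − 738 = 0  ⇒  r_C2 = 18 (r>0 drops 1)
2. [ext C2·C3]  r_C2² + (20/3)r_C2 − 444 = 0  ⇒  r_C2 = 18 (r>0 drops 1)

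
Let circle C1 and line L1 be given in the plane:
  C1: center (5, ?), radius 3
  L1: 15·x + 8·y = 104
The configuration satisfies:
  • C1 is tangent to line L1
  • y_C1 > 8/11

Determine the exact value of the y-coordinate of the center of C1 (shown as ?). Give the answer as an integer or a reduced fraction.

1. [C1‖L1]  y_C1² − (29/4)y_C1 − 55/2 = 0  ⇒  y_C1 = -11/4 or 10
2. given y_C1 > 8/11: keep 10

10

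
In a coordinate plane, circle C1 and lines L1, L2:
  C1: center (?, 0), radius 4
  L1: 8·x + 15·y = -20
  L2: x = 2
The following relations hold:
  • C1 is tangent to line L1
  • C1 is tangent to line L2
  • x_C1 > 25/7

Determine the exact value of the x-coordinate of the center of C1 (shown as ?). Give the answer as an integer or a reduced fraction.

1. [C1‖L1]  x_C1² + 5x_C1 − 66 = 0  ⇒  x_C1 = -11 or 6
2. [C1‖L2]  x_C1² − 4x_C1 − 12 = 0  ⇒  x_C1 = -2 or 6

6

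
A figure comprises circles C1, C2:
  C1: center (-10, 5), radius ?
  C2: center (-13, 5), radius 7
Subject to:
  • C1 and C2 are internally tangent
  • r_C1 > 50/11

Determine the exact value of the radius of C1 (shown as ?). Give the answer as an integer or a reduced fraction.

10

1. [int C1,C2]  r_C1² − 14r_C1 + 40 = 0  ⇒  r_C1 = 4 or 10
2. given r_C1 > 50/11: keep 10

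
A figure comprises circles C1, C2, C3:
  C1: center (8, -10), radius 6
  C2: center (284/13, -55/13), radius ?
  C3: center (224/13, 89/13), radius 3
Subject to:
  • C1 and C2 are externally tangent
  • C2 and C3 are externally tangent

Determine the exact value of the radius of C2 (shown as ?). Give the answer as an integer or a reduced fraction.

9

1. [ext C1·C2]  r_C2² + 12r_C2 − 189 = 0  ⇒  r_C2 = 9 (r>0 drops 1)
2. [ext C2·C3]  r_C2² + 6r_C2 − 135 = 0  ⇒  r_C2 = 9 (r>0 drops 1)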